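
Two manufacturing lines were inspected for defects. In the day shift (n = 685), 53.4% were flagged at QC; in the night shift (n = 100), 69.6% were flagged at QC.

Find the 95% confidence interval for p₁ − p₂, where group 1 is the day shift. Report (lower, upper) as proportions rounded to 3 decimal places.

(-0.260, -0.064)

The two standard errors are √(0.5340×0.4660/685) = 0.01906 and √(0.6960×0.3040/100) = 0.04600.
Because the samples are independent, SE_diff = √(0.01906² + 0.04600²) = 0.04979.
Using z* = 1.960 for 95%, ME = 1.960 × 0.04979 = 0.09759.
p̂₁ − p̂₂ = -0.1620; interval -0.1620 ± 0.09759 gives (-0.260, -0.064).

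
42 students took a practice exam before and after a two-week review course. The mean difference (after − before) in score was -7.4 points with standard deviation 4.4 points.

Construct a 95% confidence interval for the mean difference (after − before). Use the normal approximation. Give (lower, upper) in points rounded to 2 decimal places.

(-8.73, -6.07)

This is a matched-pairs design, so SE = s_d/√n = 4.4/√42 = 0.6789.
Margin = 1.960 × 0.6789 = 1.3306; the interval is -7.4 ± 1.3306 = (-8.73, -6.07).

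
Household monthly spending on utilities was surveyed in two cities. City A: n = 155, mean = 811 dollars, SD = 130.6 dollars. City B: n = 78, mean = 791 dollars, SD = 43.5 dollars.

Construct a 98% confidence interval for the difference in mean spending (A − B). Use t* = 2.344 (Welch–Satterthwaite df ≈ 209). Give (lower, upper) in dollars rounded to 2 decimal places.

Per-group SEs: s₁/√n₁ = 130.6/√155 = 10.4900, s₂/√n₂ = 43.5/√78 = 4.9254.
Unpooled SE of the difference: √(110.0401 + 24.25956516) = 11.5888.
Margin of error = t* · SE = 2.344 × 11.5888 = 27.1641.
x̄₁ − x̄₂ = 811 − 791 = 20.0000.
CI: 20.0000 ± 27.1641 = (-7.16, 47.16).

(-7.16, 47.16)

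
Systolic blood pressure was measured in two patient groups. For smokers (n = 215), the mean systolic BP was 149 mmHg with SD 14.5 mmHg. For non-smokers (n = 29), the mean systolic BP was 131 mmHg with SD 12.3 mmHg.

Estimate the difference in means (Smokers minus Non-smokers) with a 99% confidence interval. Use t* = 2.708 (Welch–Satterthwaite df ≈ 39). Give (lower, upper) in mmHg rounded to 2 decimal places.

Per-group SEs: s₁/√n₁ = 14.5/√215 = 0.9889, s₂/√n₂ = 12.3/√29 = 2.2841.
Unpooled SE of the difference: √(0.97792321 + 5.21711281) = 2.4890.
Margin of error = t* · SE = 2.708 × 2.4890 = 6.7402.
x̄₁ − x̄₂ = 149 − 131 = 18.0000.
CI: 18.0000 ± 6.7402 = (11.26, 24.74).

(11.26, 24.74)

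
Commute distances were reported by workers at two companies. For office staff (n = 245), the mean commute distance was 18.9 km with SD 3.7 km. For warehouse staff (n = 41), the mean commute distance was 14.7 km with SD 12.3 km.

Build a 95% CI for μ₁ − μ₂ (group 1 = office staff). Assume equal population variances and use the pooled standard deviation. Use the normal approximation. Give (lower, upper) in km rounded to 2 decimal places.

(2.30, 6.10)

Pooled variance s_p² = [244·3.7² + 40·12.3²] / (245+41−2) = 33.0703, so s_p = 5.7507.
SE_diff = s_p·√(1/n₁ + 1/n₂) = 5.7507·√(1/245 + 1/41) = 0.9704.
z* = 1.960; margin = 1.960 × 0.9704 = 1.9020.
Difference = 18.9 − 14.7 = 4.2000.
4.2000 ± 1.9020 → (2.30, 6.10).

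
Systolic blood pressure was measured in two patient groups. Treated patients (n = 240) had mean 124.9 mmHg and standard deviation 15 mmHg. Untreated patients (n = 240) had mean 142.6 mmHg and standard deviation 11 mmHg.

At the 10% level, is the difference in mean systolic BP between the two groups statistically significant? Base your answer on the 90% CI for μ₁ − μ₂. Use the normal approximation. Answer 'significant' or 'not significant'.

significant

Per-group SEs: s₁/√n₁ = 15/√240 = 0.9682, s₂/√n₂ = 11/√240 = 0.7100.
Unpooled SE of the difference: √(0.93741124 + 0.5041) = 1.2006.
Margin of error = z* · SE = 1.645 × 1.2006 = 1.9750.
x̄₁ − x̄₂ = 124.9 − 142.6 = -17.7000.
CI: -17.7000 ± 1.9750 = (-19.6750, -15.7250).
The interval (-19.6750, -15.7250) does not contain 0, so the difference is significant.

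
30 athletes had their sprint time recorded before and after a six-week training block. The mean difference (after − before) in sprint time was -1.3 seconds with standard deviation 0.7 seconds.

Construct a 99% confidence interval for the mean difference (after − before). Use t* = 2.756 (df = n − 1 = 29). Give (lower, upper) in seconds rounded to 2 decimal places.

Paired design: SE = s_d/√n = 0.7/√30 = 0.1278.
t* = 2.756; margin of error = 2.756 × 0.1278 = 0.3522.
-1.3 ± 0.3522 → (-1.65, -0.95).

(-1.65, -0.95)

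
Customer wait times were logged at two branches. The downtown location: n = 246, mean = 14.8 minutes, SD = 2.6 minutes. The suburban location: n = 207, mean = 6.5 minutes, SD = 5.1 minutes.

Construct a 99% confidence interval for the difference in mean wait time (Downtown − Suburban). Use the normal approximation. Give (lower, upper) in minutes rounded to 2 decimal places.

(7.29, 9.31)

Standard errors of each mean: 2.6/√246 = 0.1658 and 5.1/√207 = 0.3545.
SE(x̄₁ − x̄₂) = √(0.1658² + 0.3545²) = 0.3914 for independent samples with unequal variances.
With z* = 2.576, the margin is 2.576 × 0.3914 = 1.0082.
x̄₁ − x̄₂ = 14.8 − 6.5 = 8.3000; the interval is 8.3000 ± 1.0082 = (7.29, 9.31).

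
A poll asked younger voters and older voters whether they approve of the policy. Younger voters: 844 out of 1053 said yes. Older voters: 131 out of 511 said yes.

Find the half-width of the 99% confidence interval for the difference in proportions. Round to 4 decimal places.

0.0590

p̂₁ = 844/1053 = 0.8015 and p̂₂ = 131/511 = 0.2564.
SE₁ = √(p̂₁(1−p̂₁)/n₁) = √(0.8015·0.1985/1053) = 0.01229; SE₂ = √(0.2564·0.7436/511) = 0.01932.
Independent samples: SE of the difference = √(SE₁² + SE₂²) = √(0.0001510441 + 0.0003732624) = 0.02290.
z* for 99% confidence is 2.576, so the margin of error is 2.576 × 0.02290 = 0.05899.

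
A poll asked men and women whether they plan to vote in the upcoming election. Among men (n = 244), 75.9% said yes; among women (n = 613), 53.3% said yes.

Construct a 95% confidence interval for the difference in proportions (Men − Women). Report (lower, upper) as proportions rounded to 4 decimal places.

(0.1594, 0.2926)

SE₁ = √(p̂₁(1−p̂₁)/n₁) = √(0.7590·0.2410/244) = 0.02738; SE₂ = √(0.5330·0.4670/613) = 0.02015.
Independent samples: SE of the difference = √(SE₁² + SE₂²) = √(0.0007496644 + 0.0004060225) = 0.03400.
z* for 95% confidence is 1.960, so the margin of error is 1.960 × 0.03400 = 0.06664.
Point estimate p̂₁ − p̂₂ = 0.7590 − 0.5330 = 0.2260.
0.2260 ± 0.06664 → (0.1594, 0.2926).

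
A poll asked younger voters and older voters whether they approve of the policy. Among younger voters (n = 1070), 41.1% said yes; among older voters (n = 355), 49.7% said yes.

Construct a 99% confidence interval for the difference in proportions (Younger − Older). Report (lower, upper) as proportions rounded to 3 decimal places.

SE₁ = √(p̂₁(1−p̂₁)/n₁) = √(0.4110·0.5890/1070) = 0.01504; SE₂ = √(0.4970·0.5030/355) = 0.02654.
Independent samples: SE of the difference = √(SE₁² + SE₂²) = √(0.0002262016 + 0.0007043716) = 0.03051.
z* for 99% confidence is 2.576, so the margin of error is 2.576 × 0.03051 = 0.07859.
Point estimate p̂₁ − p̂₂ = 0.4110 − 0.4970 = -0.0860.
-0.0860 ± 0.07859 → (-0.165, -0.007).

(-0.165, -0.007)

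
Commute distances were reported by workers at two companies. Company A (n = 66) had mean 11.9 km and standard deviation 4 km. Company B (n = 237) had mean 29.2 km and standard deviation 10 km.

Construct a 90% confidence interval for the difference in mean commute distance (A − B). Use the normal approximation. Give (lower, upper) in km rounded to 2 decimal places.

(-18.64, -15.96)

SE₁ = s₁/√n₁ = 4/√66 = 0.4924; SE₂ = 10/√237 = 0.6496.
Independent samples, unequal variances: SE_diff = √(SE₁² + SE₂²) = √(0.24245776 + 0.42198016) = 0.8151.
z* = 1.645, so margin of error = 1.645 × 0.8151 = 1.3408.
Difference in means = 11.9 − 29.2 = -17.3000.
-17.3000 ± 1.3408 → (-18.64, -15.96).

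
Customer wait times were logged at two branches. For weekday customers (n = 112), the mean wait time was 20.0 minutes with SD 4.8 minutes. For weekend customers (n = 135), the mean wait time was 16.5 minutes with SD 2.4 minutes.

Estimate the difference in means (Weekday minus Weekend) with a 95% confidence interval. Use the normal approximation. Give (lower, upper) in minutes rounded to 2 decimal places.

(2.52, 4.48)

SE₁ = s₁/√n₁ = 4.8/√112 = 0.4536; SE₂ = 2.4/√135 = 0.2066.
Independent samples, unequal variances: SE_diff = √(SE₁² + SE₂²) = √(0.20575296 + 0.04268356) = 0.4984.
z* = 1.960, so margin of error = 1.960 × 0.4984 = 0.9769.
Difference in means = 20.0 − 16.5 = 3.5000.
3.5000 ± 0.9769 → (2.52, 4.48).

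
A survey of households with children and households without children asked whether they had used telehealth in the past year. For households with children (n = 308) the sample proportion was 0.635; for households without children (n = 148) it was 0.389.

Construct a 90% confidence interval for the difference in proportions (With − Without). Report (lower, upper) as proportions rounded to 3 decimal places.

(0.166, 0.326)

SE₁ = √(p̂₁(1−p̂₁)/n₁) = √(0.6350·0.3650/308) = 0.02743; SE₂ = √(0.3890·0.6110/148) = 0.04007.
Independent samples: SE of the difference = √(SE₁² + SE₂²) = √(0.0007524049 + 0.0016056049) = 0.04856.
z* for 90% confidence is 1.645, so the margin of error is 1.645 × 0.04856 = 0.07988.
Point estimate p̂₁ − p̂₂ = 0.6350 − 0.3890 = 0.2460.
0.2460 ± 0.07988 → (0.166, 0.326).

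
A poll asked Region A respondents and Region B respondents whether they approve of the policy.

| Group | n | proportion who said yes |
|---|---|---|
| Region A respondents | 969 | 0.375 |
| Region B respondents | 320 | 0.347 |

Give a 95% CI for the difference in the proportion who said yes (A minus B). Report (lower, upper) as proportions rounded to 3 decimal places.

(-0.032, 0.088)

The two standard errors are √(0.3750×0.6250/969) = 0.01555 and √(0.3470×0.6530/320) = 0.02661.
Because the samples are independent, SE_diff = √(0.01555² + 0.02661²) = 0.03082.
Using z* = 1.960 for 95%, ME = 1.960 × 0.03082 = 0.06041.
p̂₁ − p̂₂ = 0.0280; interval 0.0280 ± 0.06041 gives (-0.032, 0.088).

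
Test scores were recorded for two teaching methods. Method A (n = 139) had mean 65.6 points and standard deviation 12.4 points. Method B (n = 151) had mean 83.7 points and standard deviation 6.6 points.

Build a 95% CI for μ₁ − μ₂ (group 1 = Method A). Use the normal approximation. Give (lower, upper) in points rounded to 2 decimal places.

Standard errors of each mean: 12.4/√139 = 1.0518 and 6.6/√151 = 0.5371.
SE(x̄₁ − x̄₂) = √(1.0518² + 0.5371²) = 1.1810 for independent samples with unequal variances.
With z* = 1.960, the margin is 1.960 × 1.1810 = 2.3148.
x̄₁ − x̄₂ = 65.6 − 83.7 = -18.1000; the interval is -18.1000 ± 2.3148 = (-20.41, -15.79).

(-20.41, -15.79)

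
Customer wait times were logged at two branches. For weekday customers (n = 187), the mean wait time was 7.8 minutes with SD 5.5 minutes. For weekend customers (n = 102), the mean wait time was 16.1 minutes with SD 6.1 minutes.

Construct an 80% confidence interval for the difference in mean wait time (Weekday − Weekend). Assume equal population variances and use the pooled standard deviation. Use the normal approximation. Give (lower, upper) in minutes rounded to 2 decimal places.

s_p = √[((n₁−1)s₁² + (n₂−1)s₂²)/(n₁+n₂−2)] = √[(186·5.5² + 101·6.1²)/287] = 5.7183.
SE = 5.7183·√(1/187 + 1/102) = 0.7039.
With z* = 1.282, margin = 1.282 × 0.7039 = 0.9024.
x̄₁ − x̄₂ = 7.8 − 16.1 = -8.3000; interval -8.3000 ± 0.9024 = (-9.20, -7.40).

(-9.20, -7.40)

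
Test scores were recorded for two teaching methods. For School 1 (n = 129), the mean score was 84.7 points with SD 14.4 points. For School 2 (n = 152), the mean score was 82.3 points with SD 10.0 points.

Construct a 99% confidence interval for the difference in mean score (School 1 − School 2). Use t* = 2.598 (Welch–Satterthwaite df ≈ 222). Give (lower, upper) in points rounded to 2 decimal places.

Per-group SEs: s₁/√n₁ = 14.4/√129 = 1.2678, s₂/√n₂ = 10.0/√152 = 0.8111.
Unpooled SE of the difference: √(1.60731684 + 0.65788321) = 1.5051.
Margin of error = t* · SE = 2.598 × 1.5051 = 3.9102.
x̄₁ − x̄₂ = 84.7 − 82.3 = 2.4000.
CI: 2.4000 ± 3.9102 = (-1.51, 6.31).

(-1.51, 6.31)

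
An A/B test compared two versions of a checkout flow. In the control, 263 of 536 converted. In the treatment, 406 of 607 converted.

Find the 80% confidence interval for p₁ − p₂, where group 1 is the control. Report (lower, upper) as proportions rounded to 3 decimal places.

Sample proportions: 263/536 = 0.4907, 406/607 = 0.6689.
Each SE is √(p̂(1−p̂)/n): √(0.4907·0.5093/536) = 0.02159 and √(0.6689·0.3311/607) = 0.01910.
SE(p̂₁ − p̂₂) = √(SE₁² + SE₂²) = √(0.0004661281 + 0.00036481) = 0.02883, since the two samples are independent.
At 80% confidence z* = 1.282; margin = 1.282 × 0.02883 = 0.03696.
The difference is 0.4907 − 0.6689 = -0.1782, so the interval is -0.1782 ± 0.03696 = (-0.215, -0.141).

(-0.215, -0.141)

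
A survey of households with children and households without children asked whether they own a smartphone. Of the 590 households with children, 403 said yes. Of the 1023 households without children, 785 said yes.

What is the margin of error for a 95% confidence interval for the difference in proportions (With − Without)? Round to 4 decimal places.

0.0456

p̂₁ = 403/590 = 0.6831 and p̂₂ = 785/1023 = 0.7674.
SE₁ = √(p̂₁(1−p̂₁)/n₁) = √(0.6831·0.3169/590) = 0.01915; SE₂ = √(0.7674·0.2326/1023) = 0.01321.
Independent samples: SE of the difference = √(SE₁² + SE₂²) = √(0.0003667225 + 0.0001745041) = 0.02326.
z* for 95% confidence is 1.960, so the margin of error is 1.960 × 0.02326 = 0.04559.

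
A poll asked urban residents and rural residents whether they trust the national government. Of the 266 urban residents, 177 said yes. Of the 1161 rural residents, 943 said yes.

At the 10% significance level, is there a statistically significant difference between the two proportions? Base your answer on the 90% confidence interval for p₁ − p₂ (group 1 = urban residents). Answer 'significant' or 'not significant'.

First, p̂₁ = 177/266 = 0.6654; p̂₂ = 943/1161 = 0.8122.
The two standard errors are √(0.6654×0.3346/266) = 0.02893 and √(0.8122×0.1878/1161) = 0.01146.
Because the samples are independent, SE_diff = √(0.02893² + 0.01146²) = 0.03112.
Using z* = 1.645 for 90%, ME = 1.645 × 0.03112 = 0.05119.
p̂₁ − p̂₂ = -0.1468; interval -0.1468 ± 0.05119 gives (-0.19799, -0.09561).
The interval (-0.19799, -0.09561) does not contain 0, so the difference is significant.

significant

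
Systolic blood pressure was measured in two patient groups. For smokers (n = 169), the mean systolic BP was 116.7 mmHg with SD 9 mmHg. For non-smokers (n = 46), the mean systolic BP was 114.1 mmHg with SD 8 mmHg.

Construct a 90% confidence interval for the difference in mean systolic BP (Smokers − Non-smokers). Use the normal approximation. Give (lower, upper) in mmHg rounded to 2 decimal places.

(0.35, 4.85)

Per-group SEs: s₁/√n₁ = 9/√169 = 0.6923, s₂/√n₂ = 8/√46 = 1.1795.
Unpooled SE of the difference: √(0.47927929 + 1.39122025) = 1.3677.
Margin of error = z* · SE = 1.645 × 1.3677 = 2.2499.
x̄₁ − x̄₂ = 116.7 − 114.1 = 2.6000.
CI: 2.6000 ± 2.2499 = (0.35, 4.85).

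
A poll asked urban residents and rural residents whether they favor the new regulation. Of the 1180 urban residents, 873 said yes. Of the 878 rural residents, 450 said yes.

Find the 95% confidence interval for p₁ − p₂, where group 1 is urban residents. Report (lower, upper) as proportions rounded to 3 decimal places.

(0.186, 0.269)

p̂₁ = 873/1180 = 0.7398 and p̂₂ = 450/878 = 0.5125.
SE₁ = √(p̂₁(1−p̂₁)/n₁) = √(0.7398·0.2602/1180) = 0.01277; SE₂ = √(0.5125·0.4875/878) = 0.01687.
Independent samples: SE of the difference = √(SE₁² + SE₂²) = √(0.0001630729 + 0.0002845969) = 0.02116.
z* for 95% confidence is 1.960, so the margin of error is 1.960 × 0.02116 = 0.04147.
Point estimate p̂₁ − p̂₂ = 0.7398 − 0.5125 = 0.2273.
0.2273 ± 0.04147 → (0.186, 0.269).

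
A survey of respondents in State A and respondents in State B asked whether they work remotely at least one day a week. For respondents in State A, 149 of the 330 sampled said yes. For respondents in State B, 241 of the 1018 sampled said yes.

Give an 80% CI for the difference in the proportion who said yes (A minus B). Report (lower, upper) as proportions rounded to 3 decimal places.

First, p̂₁ = 149/330 = 0.4515; p̂₂ = 241/1018 = 0.2367.
The two standard errors are √(0.4515×0.5485/330) = 0.02739 and √(0.2367×0.7633/1018) = 0.01332.
Because the samples are independent, SE_diff = √(0.02739² + 0.01332²) = 0.03046.
Using z* = 1.282 for 80%, ME = 1.282 × 0.03046 = 0.03905.
p̂₁ − p̂₂ = 0.2148; interval 0.2148 ± 0.03905 gives (0.176, 0.254).

(0.176, 0.254)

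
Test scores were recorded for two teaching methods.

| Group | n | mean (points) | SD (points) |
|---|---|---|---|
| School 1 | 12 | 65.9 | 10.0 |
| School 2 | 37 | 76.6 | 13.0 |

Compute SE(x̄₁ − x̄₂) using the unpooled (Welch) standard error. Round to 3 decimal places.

Per-group SEs: s₁/√n₁ = 10.0/√12 = 2.8868, s₂/√n₂ = 13.0/√37 = 2.1372.
Unpooled SE of the difference: √(8.33361424 + 4.56762384) = 3.5918.

3.592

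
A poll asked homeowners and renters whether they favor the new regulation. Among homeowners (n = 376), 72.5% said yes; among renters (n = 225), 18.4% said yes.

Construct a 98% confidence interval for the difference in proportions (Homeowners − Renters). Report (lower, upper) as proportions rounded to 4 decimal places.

SE₁ = √(p̂₁(1−p̂₁)/n₁) = √(0.7250·0.2750/376) = 0.02303; SE₂ = √(0.1840·0.8160/225) = 0.02583.
Independent samples: SE of the difference = √(SE₁² + SE₂²) = √(0.0005303809 + 0.0006671889) = 0.03461.
z* for 98% confidence is 2.326, so the margin of error is 2.326 × 0.03461 = 0.08050.
Point estimate p̂₁ − p̂₂ = 0.7250 − 0.1840 = 0.5410.
0.5410 ± 0.08050 → (0.4605, 0.6215).

(0.4605, 0.6215)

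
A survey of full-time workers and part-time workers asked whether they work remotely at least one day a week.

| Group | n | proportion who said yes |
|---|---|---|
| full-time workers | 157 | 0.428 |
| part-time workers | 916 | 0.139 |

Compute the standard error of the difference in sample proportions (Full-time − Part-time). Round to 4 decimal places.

0.0411

Each SE is √(p̂(1−p̂)/n): √(0.4280·0.5720/157) = 0.03949 and √(0.1390·0.8610/916) = 0.01143.
SE(p̂₁ − p̂₂) = √(SE₁² + SE₂²) = √(0.0015594601 + 0.0001306449) = 0.04111, since the two samples are independent.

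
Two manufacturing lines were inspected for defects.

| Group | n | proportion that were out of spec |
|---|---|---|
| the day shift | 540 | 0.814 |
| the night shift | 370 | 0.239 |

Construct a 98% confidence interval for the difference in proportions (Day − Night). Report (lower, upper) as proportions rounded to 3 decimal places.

(0.510, 0.640)

SE₁ = √(p̂₁(1−p̂₁)/n₁) = √(0.8140·0.1860/540) = 0.01674; SE₂ = √(0.2390·0.7610/370) = 0.02217.
Independent samples: SE of the difference = √(SE₁² + SE₂²) = √(0.0002802276 + 0.0004915089) = 0.02778.
z* for 98% confidence is 2.326, so the margin of error is 2.326 × 0.02778 = 0.06462.
Point estimate p̂₁ − p̂₂ = 0.8140 − 0.2390 = 0.5750.
0.5750 ± 0.06462 → (0.510, 0.640).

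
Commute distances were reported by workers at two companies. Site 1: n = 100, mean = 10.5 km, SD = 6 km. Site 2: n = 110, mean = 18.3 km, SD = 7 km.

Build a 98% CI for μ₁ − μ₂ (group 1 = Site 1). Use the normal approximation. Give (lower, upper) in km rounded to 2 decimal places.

(-9.89, -5.71)

Per-group SEs: s₁/√n₁ = 6/√100 = 0.6000, s₂/√n₂ = 7/√110 = 0.6674.
Unpooled SE of the difference: √(0.36 + 0.44542276) = 0.8975.
Margin of error = z* · SE = 2.326 × 0.8975 = 2.0876.
x̄₁ − x̄₂ = 10.5 − 18.3 = -7.8000.
CI: -7.8000 ± 2.0876 = (-9.89, -5.71).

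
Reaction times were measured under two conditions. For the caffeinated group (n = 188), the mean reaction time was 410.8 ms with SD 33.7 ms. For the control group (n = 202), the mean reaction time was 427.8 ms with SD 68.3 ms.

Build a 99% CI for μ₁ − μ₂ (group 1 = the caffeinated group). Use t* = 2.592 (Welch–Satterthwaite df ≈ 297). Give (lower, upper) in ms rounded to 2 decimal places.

Standard errors of each mean: 33.7/√188 = 2.4578 and 68.3/√202 = 4.8056.
SE(x̄₁ − x̄₂) = √(2.4578² + 4.8056²) = 5.3976 for independent samples with unequal variances.
With t* = 2.592, the margin is 2.592 × 5.3976 = 13.9906.
x̄₁ − x̄₂ = 410.8 − 427.8 = -17.0000; the interval is -17.0000 ± 13.9906 = (-30.99, -3.01).

(-30.99, -3.01)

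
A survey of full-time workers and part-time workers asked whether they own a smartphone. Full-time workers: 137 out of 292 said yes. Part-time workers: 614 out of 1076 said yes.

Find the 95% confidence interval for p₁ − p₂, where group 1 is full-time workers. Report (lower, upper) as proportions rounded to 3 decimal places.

p̂₁ = 137/292 = 0.4692 and p̂₂ = 614/1076 = 0.5706.
SE₁ = √(p̂₁(1−p̂₁)/n₁) = √(0.4692·0.5308/292) = 0.02920; SE₂ = √(0.5706·0.4294/1076) = 0.01509.
Independent samples: SE of the difference = √(SE₁² + SE₂²) = √(0.00085264 + 0.0002277081) = 0.03287.
z* for 95% confidence is 1.960, so the margin of error is 1.960 × 0.03287 = 0.06443.
Point estimate p̂₁ − p̂₂ = 0.4692 − 0.5706 = -0.1014.
-0.1014 ± 0.06443 → (-0.166, -0.037).

(-0.166, -0.037)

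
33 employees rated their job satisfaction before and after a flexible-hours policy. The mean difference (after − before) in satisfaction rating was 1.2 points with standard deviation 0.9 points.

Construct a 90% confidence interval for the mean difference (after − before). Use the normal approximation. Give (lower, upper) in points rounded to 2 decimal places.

(0.94, 1.46)

This is a matched-pairs design, so SE = s_d/√n = 0.9/√33 = 0.1567.
Margin = 1.645 × 0.1567 = 0.2578; the interval is 1.2 ± 0.2578 = (0.94, 1.46).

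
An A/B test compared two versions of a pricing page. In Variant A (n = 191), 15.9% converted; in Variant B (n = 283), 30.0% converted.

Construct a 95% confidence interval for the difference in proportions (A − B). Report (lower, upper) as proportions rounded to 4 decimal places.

The two standard errors are √(0.1590×0.8410/191) = 0.02646 and √(0.3000×0.7000/283) = 0.02724.
Because the samples are independent, SE_diff = √(0.02646² + 0.02724²) = 0.03798.
Using z* = 1.960 for 95%, ME = 1.960 × 0.03798 = 0.07444.
p̂₁ − p̂₂ = -0.1410; interval -0.1410 ± 0.07444 gives (-0.2154, -0.0666).

(-0.2154, -0.0666)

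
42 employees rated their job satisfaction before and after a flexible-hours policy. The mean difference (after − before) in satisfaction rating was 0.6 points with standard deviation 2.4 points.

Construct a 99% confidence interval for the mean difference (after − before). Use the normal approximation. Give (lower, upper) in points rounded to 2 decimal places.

(-0.35, 1.55)

This is a matched-pairs design, so SE = s_d/√n = 2.4/√42 = 0.3703.
Margin = 2.576 × 0.3703 = 0.9539; the interval is 0.6 ± 0.9539 = (-0.35, 1.55).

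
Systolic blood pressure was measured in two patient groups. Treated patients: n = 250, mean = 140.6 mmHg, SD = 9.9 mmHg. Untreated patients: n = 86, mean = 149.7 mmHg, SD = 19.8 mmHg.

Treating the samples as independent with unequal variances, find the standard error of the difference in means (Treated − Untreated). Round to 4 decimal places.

SE₁ = s₁/√n₁ = 9.9/√250 = 0.6261; SE₂ = 19.8/√86 = 2.1351.
Independent samples, unequal variances: SE_diff = √(SE₁² + SE₂²) = √(0.39200121 + 4.55865201) = 2.2250.

2.2250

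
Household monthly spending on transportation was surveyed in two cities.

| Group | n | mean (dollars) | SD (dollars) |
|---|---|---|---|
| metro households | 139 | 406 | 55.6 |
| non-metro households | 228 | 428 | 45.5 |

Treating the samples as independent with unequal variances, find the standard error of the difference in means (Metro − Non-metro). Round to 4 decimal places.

5.5964

Per-group SEs: s₁/√n₁ = 55.6/√139 = 4.7159, s₂/√n₂ = 45.5/√228 = 3.0133.
Unpooled SE of the difference: √(22.23971281 + 9.07997689) = 5.5964.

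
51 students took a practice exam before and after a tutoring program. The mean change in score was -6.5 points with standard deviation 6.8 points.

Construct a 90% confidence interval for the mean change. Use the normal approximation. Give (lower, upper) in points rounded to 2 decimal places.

This is a matched-pairs design, so SE = s_d/√n = 6.8/√51 = 0.9522.
Margin = 1.645 × 0.9522 = 1.5664; the interval is -6.5 ± 1.5664 = (-8.07, -4.93).

(-8.07, -4.93)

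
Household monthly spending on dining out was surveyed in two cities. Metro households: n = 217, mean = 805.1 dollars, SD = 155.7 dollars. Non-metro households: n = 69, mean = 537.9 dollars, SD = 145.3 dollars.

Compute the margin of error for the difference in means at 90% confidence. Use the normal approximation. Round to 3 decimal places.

SE₁ = s₁/√n₁ = 155.7/√217 = 10.5696; SE₂ = 145.3/√69 = 17.4921.
Independent samples, unequal variances: SE_diff = √(SE₁² + SE₂²) = √(111.71644416 + 305.97356241) = 20.4375.
z* = 1.645, so margin of error = 1.645 × 20.4375 = 33.6197.

33.620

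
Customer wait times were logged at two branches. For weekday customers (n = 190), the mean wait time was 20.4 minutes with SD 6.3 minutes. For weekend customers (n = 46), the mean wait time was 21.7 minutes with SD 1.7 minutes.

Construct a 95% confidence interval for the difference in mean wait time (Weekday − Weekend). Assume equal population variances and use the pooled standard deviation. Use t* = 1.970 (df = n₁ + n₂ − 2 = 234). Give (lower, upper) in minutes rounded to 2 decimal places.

s_p = √[((n₁−1)s₁² + (n₂−1)s₂²)/(n₁+n₂−2)] = √[(189·6.3² + 45·1.7²)/234] = 5.7108.
SE = 5.7108·√(1/190 + 1/46) = 0.9384.
With t* = 1.970, margin = 1.970 × 0.9384 = 1.8486.
x̄₁ − x̄₂ = 20.4 − 21.7 = -1.3000; interval -1.3000 ± 1.8486 = (-3.15, 0.55).

(-3.15, 0.55)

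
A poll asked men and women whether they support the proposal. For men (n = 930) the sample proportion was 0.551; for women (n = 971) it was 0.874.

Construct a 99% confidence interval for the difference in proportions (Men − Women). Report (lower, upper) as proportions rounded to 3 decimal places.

SE₁ = √(p̂₁(1−p̂₁)/n₁) = √(0.5510·0.4490/930) = 0.01631; SE₂ = √(0.8740·0.1260/971) = 0.01065.
Independent samples: SE of the difference = √(SE₁² + SE₂²) = √(0.0002660161 + 0.0001134225) = 0.01948.
z* for 99% confidence is 2.576, so the margin of error is 2.576 × 0.01948 = 0.05018.
Point estimate p̂₁ − p̂₂ = 0.5510 − 0.8740 = -0.3230.
-0.3230 ± 0.05018 → (-0.373, -0.273).

(-0.373, -0.273)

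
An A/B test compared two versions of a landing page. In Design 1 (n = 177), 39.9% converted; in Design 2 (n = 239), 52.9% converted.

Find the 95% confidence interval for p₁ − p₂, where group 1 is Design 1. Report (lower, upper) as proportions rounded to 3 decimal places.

SE₁ = √(p̂₁(1−p̂₁)/n₁) = √(0.3990·0.6010/177) = 0.03681; SE₂ = √(0.5290·0.4710/239) = 0.03229.
Independent samples: SE of the difference = √(SE₁² + SE₂²) = √(0.0013549761 + 0.0010426441) = 0.04897.
z* for 95% confidence is 1.960, so the margin of error is 1.960 × 0.04897 = 0.09598.
Point estimate p̂₁ − p̂₂ = 0.3990 − 0.5290 = -0.1300.
-0.1300 ± 0.09598 → (-0.226, -0.034).

(-0.226, -0.034)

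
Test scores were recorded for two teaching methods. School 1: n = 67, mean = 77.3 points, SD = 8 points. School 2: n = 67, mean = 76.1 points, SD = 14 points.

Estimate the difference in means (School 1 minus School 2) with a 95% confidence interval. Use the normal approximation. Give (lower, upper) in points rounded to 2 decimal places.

Standard errors of each mean: 8/√67 = 0.9774 and 14/√67 = 1.7104.
SE(x̄₁ − x̄₂) = √(0.9774² + 1.7104²) = 1.9700 for independent samples with unequal variances.
With z* = 1.960, the margin is 1.960 × 1.9700 = 3.8612.
x̄₁ − x̄₂ = 77.3 − 76.1 = 1.2000; the interval is 1.2000 ± 3.8612 = (-2.66, 5.06).

(-2.66, 5.06)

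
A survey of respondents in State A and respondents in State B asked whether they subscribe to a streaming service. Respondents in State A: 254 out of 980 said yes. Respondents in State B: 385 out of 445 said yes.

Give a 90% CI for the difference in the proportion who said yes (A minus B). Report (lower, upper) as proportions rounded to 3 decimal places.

First, p̂₁ = 254/980 = 0.2592; p̂₂ = 385/445 = 0.8652.
The two standard errors are √(0.2592×0.7408/980) = 0.01400 and √(0.8652×0.1348/445) = 0.01619.
Because the samples are independent, SE_diff = √(0.01400² + 0.01619²) = 0.02140.
Using z* = 1.645 for 90%, ME = 1.645 × 0.02140 = 0.03520.
p̂₁ − p̂₂ = -0.6060; interval -0.6060 ± 0.03520 gives (-0.641, -0.571).

(-0.641, -0.571)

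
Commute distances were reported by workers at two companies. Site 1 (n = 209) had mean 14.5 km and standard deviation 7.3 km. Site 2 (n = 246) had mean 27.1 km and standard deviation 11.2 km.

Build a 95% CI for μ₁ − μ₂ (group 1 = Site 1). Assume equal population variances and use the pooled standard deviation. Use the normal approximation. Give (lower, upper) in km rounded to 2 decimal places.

Pooled variance s_p² = [208·7.3² + 245·11.2²] / (209+246−2) = 92.3115, so s_p = 9.6079.
SE_diff = s_p·√(1/n₁ + 1/n₂) = 9.6079·√(1/209 + 1/246) = 0.9038.
z* = 1.960; margin = 1.960 × 0.9038 = 1.7714.
Difference = 14.5 − 27.1 = -12.6000.
-12.6000 ± 1.7714 → (-14.37, -10.83).

(-14.37, -10.83)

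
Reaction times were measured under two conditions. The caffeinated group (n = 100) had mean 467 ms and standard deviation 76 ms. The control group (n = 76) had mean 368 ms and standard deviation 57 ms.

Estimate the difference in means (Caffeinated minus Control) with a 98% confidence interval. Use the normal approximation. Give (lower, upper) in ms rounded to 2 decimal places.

SE₁ = s₁/√n₁ = 76/√100 = 7.6000; SE₂ = 57/√76 = 6.5383.
Independent samples, unequal variances: SE_diff = √(SE₁² + SE₂²) = √(57.76 + 42.74936689) = 10.0254.
z* = 2.326, so margin of error = 2.326 × 10.0254 = 23.3191.
Difference in means = 467 − 368 = 99.0000.
99.0000 ± 23.3191 → (75.68, 122.32).

(75.68, 122.32)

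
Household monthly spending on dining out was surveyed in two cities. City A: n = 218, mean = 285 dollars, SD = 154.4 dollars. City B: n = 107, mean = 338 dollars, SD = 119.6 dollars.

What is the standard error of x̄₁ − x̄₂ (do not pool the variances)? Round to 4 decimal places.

Standard errors of each mean: 154.4/√218 = 10.4573 and 119.6/√107 = 11.5622.
SE(x̄₁ − x̄₂) = √(10.4573² + 11.5622²) = 15.5897 for independent samples with unequal variances.

15.5897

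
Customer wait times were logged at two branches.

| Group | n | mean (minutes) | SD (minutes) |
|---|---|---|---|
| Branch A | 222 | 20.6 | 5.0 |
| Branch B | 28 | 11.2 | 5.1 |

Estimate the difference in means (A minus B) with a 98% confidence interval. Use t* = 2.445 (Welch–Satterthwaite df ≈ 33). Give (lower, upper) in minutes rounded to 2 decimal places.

(6.90, 11.90)

SE₁ = s₁/√n₁ = 5.0/√222 = 0.3356; SE₂ = 5.1/√28 = 0.9638.
Independent samples, unequal variances: SE_diff = √(SE₁² + SE₂²) = √(0.11262736 + 0.92891044) = 1.0206.
t* = 2.445, so margin of error = 2.445 × 1.0206 = 2.4954.
Difference in means = 20.6 − 11.2 = 9.4000.
9.4000 ± 2.4954 → (6.90, 11.90).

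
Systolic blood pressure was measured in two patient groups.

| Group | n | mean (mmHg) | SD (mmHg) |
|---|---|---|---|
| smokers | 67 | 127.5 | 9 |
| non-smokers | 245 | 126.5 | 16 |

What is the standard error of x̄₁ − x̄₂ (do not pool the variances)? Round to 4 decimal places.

Standard errors of each mean: 9/√67 = 1.0995 and 16/√245 = 1.0222.
SE(x̄₁ − x̄₂) = √(1.0995² + 1.0222²) = 1.5013 for independent samples with unequal variances.

1.5013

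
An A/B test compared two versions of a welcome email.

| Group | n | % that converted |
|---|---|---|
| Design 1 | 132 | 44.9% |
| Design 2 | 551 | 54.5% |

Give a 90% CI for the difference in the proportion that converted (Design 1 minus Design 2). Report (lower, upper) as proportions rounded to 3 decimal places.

(-0.175, -0.017)

SE₁ = √(p̂₁(1−p̂₁)/n₁) = √(0.4490·0.5510/132) = 0.04329; SE₂ = √(0.5450·0.4550/551) = 0.02121.
Independent samples: SE of the difference = √(SE₁² + SE₂²) = √(0.0018740241 + 0.0004498641) = 0.04821.
z* for 90% confidence is 1.645, so the margin of error is 1.645 × 0.04821 = 0.07931.
Point estimate p̂₁ − p̂₂ = 0.4490 − 0.5450 = -0.0960.
-0.0960 ± 0.07931 → (-0.175, -0.017).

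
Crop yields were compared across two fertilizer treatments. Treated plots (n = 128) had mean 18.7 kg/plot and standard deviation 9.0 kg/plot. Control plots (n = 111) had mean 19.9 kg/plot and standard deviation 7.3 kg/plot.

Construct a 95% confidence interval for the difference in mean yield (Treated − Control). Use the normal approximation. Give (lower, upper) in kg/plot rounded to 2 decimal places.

(-3.27, 0.87)

Standard errors of each mean: 9.0/√128 = 0.7955 and 7.3/√111 = 0.6929.
SE(x̄₁ − x̄₂) = √(0.7955² + 0.6929²) = 1.0550 for independent samples with unequal variances.
With z* = 1.960, the margin is 1.960 × 1.0550 = 2.0678.
x̄₁ − x̄₂ = 18.7 − 19.9 = -1.2000; the interval is -1.2000 ± 2.0678 = (-3.27, 0.87).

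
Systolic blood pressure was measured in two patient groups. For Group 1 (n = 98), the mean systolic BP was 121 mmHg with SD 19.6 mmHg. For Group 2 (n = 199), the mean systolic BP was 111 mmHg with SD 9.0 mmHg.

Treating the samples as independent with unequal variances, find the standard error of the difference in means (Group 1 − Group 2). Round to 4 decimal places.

2.0802

SE₁ = s₁/√n₁ = 19.6/√98 = 1.9799; SE₂ = 9.0/√199 = 0.6380.
Independent samples, unequal variances: SE_diff = √(SE₁² + SE₂²) = √(3.92000401 + 0.407044) = 2.0802.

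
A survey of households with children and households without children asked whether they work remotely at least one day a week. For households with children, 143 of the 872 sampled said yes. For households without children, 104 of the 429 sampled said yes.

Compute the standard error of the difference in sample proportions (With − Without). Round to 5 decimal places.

0.02419

First, p̂₁ = 143/872 = 0.1640; p̂₂ = 104/429 = 0.2424.
The two standard errors are √(0.1640×0.8360/872) = 0.01254 and √(0.2424×0.7576/429) = 0.02069.
Because the samples are independent, SE_diff = √(0.01254² + 0.02069²) = 0.02419.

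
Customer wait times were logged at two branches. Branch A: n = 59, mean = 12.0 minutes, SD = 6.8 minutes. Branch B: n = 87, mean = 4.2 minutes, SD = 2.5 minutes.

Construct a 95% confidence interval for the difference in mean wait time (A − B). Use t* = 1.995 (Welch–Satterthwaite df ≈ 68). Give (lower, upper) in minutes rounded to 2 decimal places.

Standard errors of each mean: 6.8/√59 = 0.8853 and 2.5/√87 = 0.2680.
SE(x̄₁ − x̄₂) = √(0.8853² + 0.2680²) = 0.9250 for independent samples with unequal variances.
With t* = 1.995, the margin is 1.995 × 0.9250 = 1.8454.
x̄₁ − x̄₂ = 12.0 − 4.2 = 7.8000; the interval is 7.8000 ± 1.8454 = (5.95, 9.65).

(5.95, 9.65)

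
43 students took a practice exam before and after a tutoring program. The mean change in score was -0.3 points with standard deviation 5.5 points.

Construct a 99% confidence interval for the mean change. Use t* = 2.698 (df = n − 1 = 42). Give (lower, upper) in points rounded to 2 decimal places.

Paired design: SE = s_d/√n = 5.5/√43 = 0.8387.
t* = 2.698; margin of error = 2.698 × 0.8387 = 2.2628.
-0.3 ± 2.2628 → (-2.56, 1.96).

(-2.56, 1.96)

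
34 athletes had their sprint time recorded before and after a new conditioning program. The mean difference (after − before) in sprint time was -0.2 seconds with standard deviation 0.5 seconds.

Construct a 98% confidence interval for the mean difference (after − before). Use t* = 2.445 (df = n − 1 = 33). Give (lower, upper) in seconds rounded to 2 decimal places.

This is a matched-pairs design, so SE = s_d/√n = 0.5/√34 = 0.0857.
Margin = 2.445 × 0.0857 = 0.2095; the interval is -0.2 ± 0.2095 = (-0.41, 0.01).

(-0.41, 0.01)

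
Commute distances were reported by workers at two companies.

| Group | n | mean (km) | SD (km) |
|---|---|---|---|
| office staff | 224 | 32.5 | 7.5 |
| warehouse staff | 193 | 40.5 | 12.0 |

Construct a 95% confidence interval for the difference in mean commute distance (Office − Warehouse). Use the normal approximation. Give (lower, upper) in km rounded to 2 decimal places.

SE₁ = s₁/√n₁ = 7.5/√224 = 0.5011; SE₂ = 12.0/√193 = 0.8638.
Independent samples, unequal variances: SE_diff = √(SE₁² + SE₂²) = √(0.25110121 + 0.74615044) = 0.9986.
z* = 1.960, so margin of error = 1.960 × 0.9986 = 1.9573.
Difference in means = 32.5 − 40.5 = -8.0000.
-8.0000 ± 1.9573 → (-9.96, -6.04).

(-9.96, -6.04)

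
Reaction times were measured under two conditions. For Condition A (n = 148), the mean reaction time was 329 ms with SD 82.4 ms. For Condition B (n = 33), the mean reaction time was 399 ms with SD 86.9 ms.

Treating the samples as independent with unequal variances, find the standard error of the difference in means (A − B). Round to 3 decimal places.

SE₁ = s₁/√n₁ = 82.4/√148 = 6.7732; SE₂ = 86.9/√33 = 15.1273.
Independent samples, unequal variances: SE_diff = √(SE₁² + SE₂²) = √(45.87623824 + 228.83520529) = 16.5744.

16.574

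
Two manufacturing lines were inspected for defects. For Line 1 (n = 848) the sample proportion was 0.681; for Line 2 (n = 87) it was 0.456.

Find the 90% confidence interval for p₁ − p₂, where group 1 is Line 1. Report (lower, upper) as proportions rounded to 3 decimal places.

(0.133, 0.317)

The two standard errors are √(0.6810×0.3190/848) = 0.01601 and √(0.4560×0.5440/87) = 0.05340.
Because the samples are independent, SE_diff = √(0.01601² + 0.05340²) = 0.05575.
Using z* = 1.645 for 90%, ME = 1.645 × 0.05575 = 0.09171.
p̂₁ − p̂₂ = 0.2250; interval 0.2250 ± 0.09171 gives (0.133, 0.317).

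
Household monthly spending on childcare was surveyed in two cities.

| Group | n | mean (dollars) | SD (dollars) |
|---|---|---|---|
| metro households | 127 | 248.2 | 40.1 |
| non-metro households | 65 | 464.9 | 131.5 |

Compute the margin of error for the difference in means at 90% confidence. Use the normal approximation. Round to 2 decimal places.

Standard errors of each mean: 40.1/√127 = 3.5583 and 131.5/√65 = 16.3106.
SE(x̄₁ − x̄₂) = √(3.5583² + 16.3106²) = 16.6942 for independent samples with unequal variances.
With z* = 1.645, the margin is 1.645 × 16.6942 = 27.4620.

27.46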